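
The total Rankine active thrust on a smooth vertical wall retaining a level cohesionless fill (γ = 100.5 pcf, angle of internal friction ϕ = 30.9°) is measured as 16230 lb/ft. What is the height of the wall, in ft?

31.7 ft

K_a = 0.3214. P_a = ½ K_a γ H² ⇒ H = √(2P_a/(K_a γ)).
H = √(2×16230/(0.3214×100.5)) = 31.70 ft.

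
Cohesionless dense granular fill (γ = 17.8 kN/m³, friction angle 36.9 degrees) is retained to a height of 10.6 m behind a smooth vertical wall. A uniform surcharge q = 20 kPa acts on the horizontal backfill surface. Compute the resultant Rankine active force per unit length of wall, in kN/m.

K_a = tan²(45° − φ/2) = 0.2497.
Soil triangle: ½ K_a γ H² = 0.5×0.2497×17.8×10.6² = 249.7 kN/m.
Surcharge rectangle: K_a q H = 0.2497×20×10.6 = 52.93 kN/m.
Total = 249.7 + 52.93 = 302.6 kN/m.

303 kN/m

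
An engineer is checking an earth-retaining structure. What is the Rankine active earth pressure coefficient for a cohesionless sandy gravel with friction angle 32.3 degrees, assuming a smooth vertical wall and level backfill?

K_a = (1 − sin φ)/(1 + sin φ) = (1 − sin 32.3°)/(1 + sin 32.3°) = 0.3035.

0.303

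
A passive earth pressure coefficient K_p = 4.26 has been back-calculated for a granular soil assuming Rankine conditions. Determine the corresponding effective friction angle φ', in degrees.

38.3°

K_p = (1+sin φ)/(1−sin φ) ⇒ sin φ = (K_p − 1)/(K_p + 1) = 0.6198.
φ = arcsin(0.6198) = 38.30°.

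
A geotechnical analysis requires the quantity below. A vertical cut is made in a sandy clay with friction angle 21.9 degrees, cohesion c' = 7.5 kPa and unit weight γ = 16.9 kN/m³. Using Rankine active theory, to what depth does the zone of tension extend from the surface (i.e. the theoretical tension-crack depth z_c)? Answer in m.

1.31 m

K_a = tan²(45° − 21.9°/2) = 0.4567; √K_a = 0.6758.
The active pressure is zero where K_a γ z = 2c√K_a, so z_c = 2c/(γ√K_a) = 2×7.5/(16.9×0.6758) = 1.313 m.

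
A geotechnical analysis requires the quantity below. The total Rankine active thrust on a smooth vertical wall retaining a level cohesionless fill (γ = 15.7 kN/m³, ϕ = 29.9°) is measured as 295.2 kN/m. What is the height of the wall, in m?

10.6 m

K_a = 0.3347. P_a = ½ K_a γ H² ⇒ H = √(2P_a/(K_a γ)).
H = √(2×295.2/(0.3347×15.7)) = 10.60 m.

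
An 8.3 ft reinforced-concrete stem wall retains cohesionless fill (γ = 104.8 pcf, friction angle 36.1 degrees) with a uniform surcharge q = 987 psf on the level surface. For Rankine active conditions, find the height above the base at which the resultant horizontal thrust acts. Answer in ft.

3.73 ft

K_a = 0.2585.
Triangular part P₁ = ½K_aγH² = 933.1 at H/3 = 2.767 ft; rectangular part P₂ = K_a q H = 2118 at H/2 = 4.150 ft.
ȳ = (P₁·2.767 + P₂·4.150)/(P₁+P₂) = 3.727 ft.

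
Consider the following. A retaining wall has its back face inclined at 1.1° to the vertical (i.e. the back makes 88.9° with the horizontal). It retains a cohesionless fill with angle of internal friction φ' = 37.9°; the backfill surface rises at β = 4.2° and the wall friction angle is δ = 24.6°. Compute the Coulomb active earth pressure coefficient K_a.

0.235

K_a = sin²(α+φ) / [sin²α · sin(α−δ) · (1 + √{sin(φ+δ)sin(φ−β) / (sin(α−δ)sin(α+β))})²].
With α = 88.9°, φ = 37.9°, δ = 24.6°, β = 4.2°: K_a = 0.2352.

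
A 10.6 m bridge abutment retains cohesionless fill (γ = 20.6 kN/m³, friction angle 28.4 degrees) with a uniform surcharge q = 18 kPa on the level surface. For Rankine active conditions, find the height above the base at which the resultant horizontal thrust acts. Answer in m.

K_a = 0.3554.
Triangular part P₁ = ½K_aγH² = 411.3 at H/3 = 3.533 m; rectangular part P₂ = K_a q H = 67.80 at H/2 = 5.300 m.
ȳ = (P₁·3.533 + P₂·5.300)/(P₁+P₂) = 3.783 m.

3.78 m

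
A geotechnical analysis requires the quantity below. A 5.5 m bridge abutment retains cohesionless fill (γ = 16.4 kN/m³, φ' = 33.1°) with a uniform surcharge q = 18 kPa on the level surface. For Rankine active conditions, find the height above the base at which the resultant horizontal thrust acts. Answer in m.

K_a = 0.2936.
Triangular part P₁ = ½K_aγH² = 72.82 at H/3 = 1.833 m; rectangular part P₂ = K_a q H = 29.06 at H/2 = 2.750 m.
ȳ = (P₁·1.833 + P₂·2.750)/(P₁+P₂) = 2.095 m.

2.09 m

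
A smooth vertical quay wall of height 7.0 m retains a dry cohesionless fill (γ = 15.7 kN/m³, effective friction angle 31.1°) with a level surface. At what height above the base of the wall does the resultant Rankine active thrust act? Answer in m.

2.33 m

K_a = 0.3188.
The pressure distribution is triangular, so the resultant acts at H/3 above the base = 7.0/3 = 2.333 m.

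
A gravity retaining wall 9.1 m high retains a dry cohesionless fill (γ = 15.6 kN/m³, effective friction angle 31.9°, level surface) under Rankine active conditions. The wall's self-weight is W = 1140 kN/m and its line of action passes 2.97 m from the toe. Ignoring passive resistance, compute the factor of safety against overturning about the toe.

K_a = tan²(45° − 31.9°/2) = 0.3085.
P_a = ½K_aγH² = 0.5×0.3085×15.6×9.1² = 199.3 kN/m, acting at H/3 = 3.033 m above the base.
Overturning moment M_o = P_a × H/3 = 199.3 × 3.033 = 604.5.
Resisting moment M_r = W × 2.97 = 1140 × 2.97 = 3386.
FS_overturning = M_r/M_o = 3386/604.5 = 5.601.

5.60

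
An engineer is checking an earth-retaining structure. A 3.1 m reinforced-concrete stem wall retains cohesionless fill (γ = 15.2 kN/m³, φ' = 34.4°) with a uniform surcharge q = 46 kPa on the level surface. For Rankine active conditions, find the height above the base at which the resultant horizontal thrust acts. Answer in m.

1.38 m

K_a = 0.2780.
Triangular part P₁ = ½K_aγH² = 20.30 at H/3 = 1.033 m; rectangular part P₂ = K_a q H = 39.64 at H/2 = 1.550 m.
ȳ = (P₁·1.033 + P₂·1.550)/(P₁+P₂) = 1.375 m.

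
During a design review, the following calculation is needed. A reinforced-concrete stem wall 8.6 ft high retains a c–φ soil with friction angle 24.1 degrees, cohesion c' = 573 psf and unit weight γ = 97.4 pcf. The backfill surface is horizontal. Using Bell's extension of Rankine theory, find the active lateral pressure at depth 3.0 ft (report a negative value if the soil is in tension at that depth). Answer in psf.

-620 psf

K_a = (1 − sin φ)/(1 + sin φ) = 0.4201.
σ_a = K_a γ z − 2c√K_a = 0.4201×97.4×3.0 − 2×573×0.6482 = -620.0 psf.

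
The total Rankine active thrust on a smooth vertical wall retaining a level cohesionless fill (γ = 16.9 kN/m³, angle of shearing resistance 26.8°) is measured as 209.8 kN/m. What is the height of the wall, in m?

K_a = 0.3785. P_a = ½ K_a γ H² ⇒ H = √(2P_a/(K_a γ)).
H = √(2×209.8/(0.3785×16.9)) = 8.099 m.

8.10 m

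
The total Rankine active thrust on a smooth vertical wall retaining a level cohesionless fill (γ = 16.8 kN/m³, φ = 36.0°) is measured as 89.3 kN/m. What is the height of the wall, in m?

6.40 m

K_a = 0.2596. P_a = ½ K_a γ H² ⇒ H = √(2P_a/(K_a γ)).
H = √(2×89.3/(0.2596×16.8)) = 6.399 m.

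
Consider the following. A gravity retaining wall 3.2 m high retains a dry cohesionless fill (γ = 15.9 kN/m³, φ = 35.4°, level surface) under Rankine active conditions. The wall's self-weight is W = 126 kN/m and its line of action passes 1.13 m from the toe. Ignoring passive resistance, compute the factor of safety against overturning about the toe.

6.15

K_a = tan²(45° − 35.4°/2) = 0.2664.
P_a = ½K_aγH² = 0.5×0.2664×15.9×3.2² = 21.69 kN/m, acting at H/3 = 1.067 m above the base.
Overturning moment M_o = P_a × H/3 = 21.69 × 1.067 = 23.13.
Resisting moment M_r = W × 1.13 = 126 × 1.13 = 142.4.
FS_overturning = M_r/M_o = 142.4/23.13 = 6.155.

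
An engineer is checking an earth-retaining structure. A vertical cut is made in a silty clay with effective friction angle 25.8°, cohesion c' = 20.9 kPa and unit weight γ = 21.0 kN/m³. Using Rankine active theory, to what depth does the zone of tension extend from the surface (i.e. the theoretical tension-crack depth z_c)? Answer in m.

3.17 m

K_a = tan²(45° − 25.8°/2) = 0.3935; √K_a = 0.6273.
The active pressure is zero where K_a γ z = 2c√K_a, so z_c = 2c/(γ√K_a) = 2×20.9/(21.0×0.6273) = 3.173 m.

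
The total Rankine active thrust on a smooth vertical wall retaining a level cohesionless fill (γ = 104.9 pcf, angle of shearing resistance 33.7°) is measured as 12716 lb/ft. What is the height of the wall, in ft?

K_a = 0.2863. P_a = ½ K_a γ H² ⇒ H = √(2P_a/(K_a γ)).
H = √(2×12716/(0.2863×104.9)) = 29.10 ft.

29.1 ft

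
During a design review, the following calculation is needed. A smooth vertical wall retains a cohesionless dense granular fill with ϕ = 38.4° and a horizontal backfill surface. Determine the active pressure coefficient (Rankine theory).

K_a = (1 − sin φ)/(1 + sin φ) = (1 − sin 38.4°)/(1 + sin 38.4°) = 0.2337.

0.234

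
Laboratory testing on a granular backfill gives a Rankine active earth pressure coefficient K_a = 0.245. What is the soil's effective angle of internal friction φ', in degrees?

K_a = tan²(45° − φ/2) ⇒ 45° − φ/2 = arctan(√0.245) = 26.33°.
φ = 2(45° − 26.33°) = 37.33°.

37.3°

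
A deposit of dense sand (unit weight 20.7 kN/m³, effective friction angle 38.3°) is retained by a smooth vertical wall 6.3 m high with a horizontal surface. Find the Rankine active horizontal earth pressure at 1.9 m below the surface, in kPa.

K_a = (1 − sin φ)/(1 + sin φ) = 0.2347.
σ_h = K_a γ z = 0.2347 × 20.7 × 1.9 = 9.232 kPa.

9.23 kPa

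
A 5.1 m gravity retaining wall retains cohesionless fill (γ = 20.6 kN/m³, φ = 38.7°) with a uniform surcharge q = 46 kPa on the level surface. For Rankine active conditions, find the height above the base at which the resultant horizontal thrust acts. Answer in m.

K_a = 0.2306.
Triangular part P₁ = ½K_aγH² = 61.77 at H/3 = 1.700 m; rectangular part P₂ = K_a q H = 54.10 at H/2 = 2.550 m.
ȳ = (P₁·1.700 + P₂·2.550)/(P₁+P₂) = 2.097 m.

2.10 m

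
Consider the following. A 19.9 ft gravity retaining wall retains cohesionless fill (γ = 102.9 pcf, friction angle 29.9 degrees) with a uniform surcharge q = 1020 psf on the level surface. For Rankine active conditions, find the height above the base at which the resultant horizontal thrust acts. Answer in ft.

8.29 ft

K_a = 0.3347.
Triangular part P₁ = ½K_aγH² = 6819 at H/3 = 6.633 ft; rectangular part P₂ = K_a q H = 6793 at H/2 = 9.950 ft.
ȳ = (P₁·6.633 + P₂·9.950)/(P₁+P₂) = 8.289 ft.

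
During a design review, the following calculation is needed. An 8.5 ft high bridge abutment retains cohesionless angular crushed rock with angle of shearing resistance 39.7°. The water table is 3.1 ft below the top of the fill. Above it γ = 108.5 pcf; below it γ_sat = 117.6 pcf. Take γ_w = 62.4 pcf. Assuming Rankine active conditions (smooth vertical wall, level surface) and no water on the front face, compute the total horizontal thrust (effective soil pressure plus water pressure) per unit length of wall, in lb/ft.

K_a = tan²(45° − φ/2) = 0.2204.
γ' = 117.6 − 62.4 = 55.20 pcf. Depth below WT = 5.4 ft.
σ'_h at WT = K_a γ d_w = 74.14 psf; at base = 74.14 + K_a γ' × 5.4 = 139.8 psf.
P₁ (0–3.1 ft) = ½×74.14×3.1 = 114.9. P₂ (3.1–8.5 ft) = ½(74.14+139.8)×5.4 = 577.8.
P_w = ½ γ_w h₂² = 0.5×62.4×5.4² = 909.8. Total = 114.9+577.8+909.8 = 1602 lb/ft.

1600 lb/ft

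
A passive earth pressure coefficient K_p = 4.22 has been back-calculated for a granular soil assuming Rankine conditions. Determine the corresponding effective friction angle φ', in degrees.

38.1°

K_p = (1+sin φ)/(1−sin φ) ⇒ sin φ = (K_p − 1)/(K_p + 1) = 0.6169.
φ = arcsin(0.6169) = 38.09°.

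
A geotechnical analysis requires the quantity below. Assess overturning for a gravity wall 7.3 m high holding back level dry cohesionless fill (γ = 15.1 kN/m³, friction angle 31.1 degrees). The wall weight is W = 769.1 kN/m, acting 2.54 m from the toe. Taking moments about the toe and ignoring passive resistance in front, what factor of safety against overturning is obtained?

6.26

K_a = tan²(45° − 31.1°/2) = 0.3188.
P_a = ½K_aγH² = 0.5×0.3188×15.1×7.3² = 128.3 kN/m, acting at H/3 = 2.433 m above the base.
Overturning moment M_o = P_a × H/3 = 128.3 × 2.433 = 312.1.
Resisting moment M_r = W × 2.54 = 769.1 × 2.54 = 1954.
FS_overturning = M_r/M_o = 1954/312.1 = 6.259.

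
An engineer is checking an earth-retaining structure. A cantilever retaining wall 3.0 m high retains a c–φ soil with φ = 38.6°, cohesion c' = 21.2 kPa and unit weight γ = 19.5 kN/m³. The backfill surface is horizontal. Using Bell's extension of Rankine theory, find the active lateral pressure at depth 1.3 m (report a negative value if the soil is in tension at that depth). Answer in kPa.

K_a = (1 − sin φ)/(1 + sin φ) = 0.2316.
σ_a = K_a γ z − 2c√K_a = 0.2316×19.5×1.3 − 2×21.2×0.4813 = -14.53 kPa.

-14.5 kPa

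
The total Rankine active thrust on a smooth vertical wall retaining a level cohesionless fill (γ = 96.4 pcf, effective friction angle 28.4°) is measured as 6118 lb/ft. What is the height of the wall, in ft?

K_a = 0.3554. P_a = ½ K_a γ H² ⇒ H = √(2P_a/(K_a γ)).
H = √(2×6118/(0.3554×96.4)) = 18.90 ft.

18.9 ft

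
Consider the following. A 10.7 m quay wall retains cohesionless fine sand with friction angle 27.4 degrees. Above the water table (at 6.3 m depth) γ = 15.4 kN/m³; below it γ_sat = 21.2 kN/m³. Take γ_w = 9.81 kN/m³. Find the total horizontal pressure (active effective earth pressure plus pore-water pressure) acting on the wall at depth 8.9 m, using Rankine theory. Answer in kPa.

72.3 kPa

K_a = (1 − sin φ)/(1 + sin φ) = 0.3697.
γ' = 21.2 − 9.81 = 11.39 kN/m³.
Effective vertical stress at 8.9 m: σ'_v = 15.4×6.3 + 11.39×2.60 = 126.6 kPa.
σ'_h = K_a σ'_v = 0.3697 × 126.6 = 46.81 kPa; u = γ_w × 2.60 = 25.51 kPa.
Total σ_h = 46.81 + 25.51 = 72.32 kPa.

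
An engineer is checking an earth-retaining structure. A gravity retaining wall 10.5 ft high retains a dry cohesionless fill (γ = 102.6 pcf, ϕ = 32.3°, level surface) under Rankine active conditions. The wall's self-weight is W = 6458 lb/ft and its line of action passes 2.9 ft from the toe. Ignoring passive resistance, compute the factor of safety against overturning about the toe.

3.12

K_a = tan²(45° − 32.3°/2) = 0.3035.
P_a = ½K_aγH² = 0.5×0.3035×102.6×10.5² = 1716 lb/ft, acting at H/3 = 3.500 ft above the base.
Overturning moment M_o = P_a × H/3 = 1716 × 3.500 = 6008.
Resisting moment M_r = W × 2.9 = 6458 × 2.9 = 18730.
FS_overturning = M_r/M_o = 18730/6008 = 3.117.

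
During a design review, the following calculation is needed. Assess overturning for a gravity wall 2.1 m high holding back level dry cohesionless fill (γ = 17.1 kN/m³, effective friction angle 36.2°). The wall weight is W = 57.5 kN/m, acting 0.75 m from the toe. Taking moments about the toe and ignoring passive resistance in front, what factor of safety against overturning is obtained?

K_a = tan²(45° − 36.2°/2) = 0.2574.
P_a = ½K_aγH² = 0.5×0.2574×17.1×2.1² = 9.705 kN/m, acting at H/3 = 0.7000 m above the base.
Overturning moment M_o = P_a × H/3 = 9.705 × 0.7000 = 6.793.
Resisting moment M_r = W × 0.75 = 57.5 × 0.75 = 43.12.
FS_overturning = M_r/M_o = 43.12/6.793 = 6.348.

6.35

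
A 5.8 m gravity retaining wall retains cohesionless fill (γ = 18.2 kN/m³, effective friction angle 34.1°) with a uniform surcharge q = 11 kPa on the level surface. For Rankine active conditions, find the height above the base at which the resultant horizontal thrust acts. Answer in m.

2.10 m

K_a = 0.2815.
Triangular part P₁ = ½K_aγH² = 86.18 at H/3 = 1.933 m; rectangular part P₂ = K_a q H = 17.96 at H/2 = 2.900 m.
ȳ = (P₁·1.933 + P₂·2.900)/(P₁+P₂) = 2.100 m.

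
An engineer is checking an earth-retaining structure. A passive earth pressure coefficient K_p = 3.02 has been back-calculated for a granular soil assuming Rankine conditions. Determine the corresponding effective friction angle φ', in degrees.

30.2°

K_p = (1+sin φ)/(1−sin φ) ⇒ sin φ = (K_p − 1)/(K_p + 1) = 0.5025.
φ = arcsin(0.5025) = 30.16°.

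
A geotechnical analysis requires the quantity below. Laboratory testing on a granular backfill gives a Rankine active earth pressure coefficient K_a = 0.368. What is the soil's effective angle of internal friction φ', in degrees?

K_a = tan²(45° − φ/2) ⇒ 45° − φ/2 = arctan(√0.368) = 31.24°.
φ = 2(45° − 31.24°) = 27.52°.

27.5°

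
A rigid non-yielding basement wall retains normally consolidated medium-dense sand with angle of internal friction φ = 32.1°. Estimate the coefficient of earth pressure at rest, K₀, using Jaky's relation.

0.469

K₀ = 1 − sin φ' = 1 − sin 32.1° = 0.4686.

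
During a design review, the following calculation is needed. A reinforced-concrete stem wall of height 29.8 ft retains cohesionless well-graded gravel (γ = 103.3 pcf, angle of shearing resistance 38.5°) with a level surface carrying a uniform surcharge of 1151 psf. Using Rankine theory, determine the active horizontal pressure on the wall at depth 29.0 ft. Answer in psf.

K_a = (1 − sin φ)/(1 + sin φ) = 0.2327.
σ_v = γz + q = 103.3 × 29.0 + 1151 = 4147 psf.
σ_h = K_a σ_v = 0.2327 × 4147 = 964.7 psf.

965 psf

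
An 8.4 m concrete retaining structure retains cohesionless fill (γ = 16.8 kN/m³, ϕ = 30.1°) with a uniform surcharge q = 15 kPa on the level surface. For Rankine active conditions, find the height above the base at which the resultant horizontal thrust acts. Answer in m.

K_a = 0.3320.
Triangular part P₁ = ½K_aγH² = 196.8 at H/3 = 2.800 m; rectangular part P₂ = K_a q H = 41.83 at H/2 = 4.200 m.
ȳ = (P₁·2.800 + P₂·4.200)/(P₁+P₂) = 3.045 m.

3.05 m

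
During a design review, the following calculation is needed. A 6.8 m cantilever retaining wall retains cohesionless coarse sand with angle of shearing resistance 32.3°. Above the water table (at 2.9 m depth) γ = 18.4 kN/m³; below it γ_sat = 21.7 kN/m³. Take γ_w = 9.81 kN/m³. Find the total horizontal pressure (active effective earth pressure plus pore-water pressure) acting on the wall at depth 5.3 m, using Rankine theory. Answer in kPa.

48.4 kPa

K_a = (1 − sin φ)/(1 + sin φ) = 0.3035.
γ' = 21.7 − 9.81 = 11.89 kN/m³.
Effective vertical stress at 5.3 m: σ'_v = 18.4×2.9 + 11.89×2.40 = 81.90 kPa.
σ'_h = K_a σ'_v = 0.3035 × 81.90 = 24.85 kPa; u = γ_w × 2.40 = 23.54 kPa.
Total σ_h = 24.85 + 23.54 = 48.40 kPa.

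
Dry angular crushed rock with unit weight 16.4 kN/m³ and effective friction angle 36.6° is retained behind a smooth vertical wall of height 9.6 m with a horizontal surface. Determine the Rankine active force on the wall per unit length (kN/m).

K_a = tan²(45° − φ/2) = 0.2530.
P_a = ½ K_a γ H² = 0.5 × 0.2530 × 16.4 × 9.6² = 191.2 kN/m.

191 kN/m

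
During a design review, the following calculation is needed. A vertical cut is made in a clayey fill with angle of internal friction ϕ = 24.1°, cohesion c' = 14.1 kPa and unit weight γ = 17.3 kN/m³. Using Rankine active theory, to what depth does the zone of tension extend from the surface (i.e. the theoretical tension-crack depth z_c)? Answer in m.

K_a = tan²(45° − 24.1°/2) = 0.4201; √K_a = 0.6482.
The active pressure is zero where K_a γ z = 2c√K_a, so z_c = 2c/(γ√K_a) = 2×14.1/(17.3×0.6482) = 2.515 m.

2.51 m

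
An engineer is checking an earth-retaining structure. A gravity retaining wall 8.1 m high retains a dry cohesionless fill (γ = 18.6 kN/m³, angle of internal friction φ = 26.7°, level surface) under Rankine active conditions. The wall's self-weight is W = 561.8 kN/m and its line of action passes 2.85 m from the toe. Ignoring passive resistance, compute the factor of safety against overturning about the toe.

K_a = tan²(45° − 26.7°/2) = 0.3800.
P_a = ½K_aγH² = 0.5×0.3800×18.6×8.1² = 231.8 kN/m, acting at H/3 = 2.700 m above the base.
Overturning moment M_o = P_a × H/3 = 231.8 × 2.700 = 626.0.
Resisting moment M_r = W × 2.85 = 561.8 × 2.85 = 1601.
FS_overturning = M_r/M_o = 1601/626.0 = 2.558.

2.56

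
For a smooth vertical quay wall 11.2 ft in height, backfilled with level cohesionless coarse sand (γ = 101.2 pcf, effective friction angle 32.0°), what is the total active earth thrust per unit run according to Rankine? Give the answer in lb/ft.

1950 lb/ft

K_a = tan²(45° − φ/2) = 0.3073.
P_a = ½ K_a γ H² = 0.5 × 0.3073 × 101.2 × 11.2² = 1950 lb/ft.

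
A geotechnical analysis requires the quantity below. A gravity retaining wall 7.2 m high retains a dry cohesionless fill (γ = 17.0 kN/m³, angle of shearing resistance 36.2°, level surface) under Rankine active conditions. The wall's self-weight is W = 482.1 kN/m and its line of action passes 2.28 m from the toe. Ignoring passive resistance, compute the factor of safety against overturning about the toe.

4.04

K_a = tan²(45° − 36.2°/2) = 0.2574.
P_a = ½K_aγH² = 0.5×0.2574×17.0×7.2² = 113.4 kN/m, acting at H/3 = 2.400 m above the base.
Overturning moment M_o = P_a × H/3 = 113.4 × 2.400 = 272.2.
Resisting moment M_r = W × 2.28 = 482.1 × 2.28 = 1099.
FS_overturning = M_r/M_o = 1099/272.2 = 4.038.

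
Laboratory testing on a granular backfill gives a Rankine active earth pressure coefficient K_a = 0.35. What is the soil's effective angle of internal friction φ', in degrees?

K_a = tan²(45° − φ/2) ⇒ 45° − φ/2 = arctan(√0.35) = 30.61°.
φ = 2(45° − 30.61°) = 28.78°.

28.8°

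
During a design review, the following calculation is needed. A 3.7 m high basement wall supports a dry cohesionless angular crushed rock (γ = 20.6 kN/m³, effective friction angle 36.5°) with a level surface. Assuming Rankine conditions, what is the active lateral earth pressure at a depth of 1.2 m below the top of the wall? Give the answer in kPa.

6.28 kPa

K_a = (1 − sin φ)/(1 + sin φ) = 0.2541.
σ_h = K_a γ z = 0.2541 × 20.6 × 1.2 = 6.280 kPa.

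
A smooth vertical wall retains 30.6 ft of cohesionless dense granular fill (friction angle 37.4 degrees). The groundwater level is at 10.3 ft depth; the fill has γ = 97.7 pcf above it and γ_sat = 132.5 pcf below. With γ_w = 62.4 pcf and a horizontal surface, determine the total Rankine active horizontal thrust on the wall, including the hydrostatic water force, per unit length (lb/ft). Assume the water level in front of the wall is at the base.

22600 lb/ft

K_a = tan²(45° − φ/2) = 0.2443.
γ' = 132.5 − 62.4 = 70.10 pcf. Depth below WT = 20.3 ft.
σ'_h at WT = K_a γ d_w = 245.8 psf; at base = 245.8 + K_a γ' × 20.3 = 593.4 psf.
P₁ (0–10.3 ft) = ½×245.8×10.3 = 1266. P₂ (10.3–30.6 ft) = ½(245.8+593.4)×20.3 = 8518.
P_w = ½ γ_w h₂² = 0.5×62.4×20.3² = 12860. Total = 1266+8518+12860 = 22640 lb/ft.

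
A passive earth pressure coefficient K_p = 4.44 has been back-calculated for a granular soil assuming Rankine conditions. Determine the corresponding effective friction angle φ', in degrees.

K_p = (1+sin φ)/(1−sin φ) ⇒ sin φ = (K_p − 1)/(K_p + 1) = 0.6324.
φ = arcsin(0.6324) = 39.22°.

39.2°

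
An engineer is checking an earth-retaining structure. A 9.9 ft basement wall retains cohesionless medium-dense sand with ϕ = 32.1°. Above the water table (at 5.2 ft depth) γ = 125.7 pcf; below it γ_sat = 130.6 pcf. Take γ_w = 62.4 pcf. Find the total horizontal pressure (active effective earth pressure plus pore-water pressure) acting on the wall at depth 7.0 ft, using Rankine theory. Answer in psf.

350 psf

K_a = (1 − sin φ)/(1 + sin φ) = 0.3060.
γ' = 130.6 − 62.4 = 68.20 pcf.
Effective vertical stress at 7.0 ft: σ'_v = 125.7×5.2 + 68.20×1.80 = 776.4 psf.
σ'_h = K_a σ'_v = 0.3060 × 776.4 = 237.6 psf; u = γ_w × 1.80 = 112.3 psf.
Total σ_h = 237.6 + 112.3 = 349.9 psf.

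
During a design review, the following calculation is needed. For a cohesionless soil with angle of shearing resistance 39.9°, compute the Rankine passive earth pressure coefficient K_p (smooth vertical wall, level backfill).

4.58

K_p = (1 + sin φ)/(1 − sin φ) = tan²(45° + 39.9°/2) = 4.578.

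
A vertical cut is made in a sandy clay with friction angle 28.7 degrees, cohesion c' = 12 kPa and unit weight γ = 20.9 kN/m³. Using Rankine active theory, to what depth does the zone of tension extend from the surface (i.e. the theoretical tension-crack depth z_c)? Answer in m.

1.94 m

K_a = tan²(45° − 28.7°/2) = 0.3511; √K_a = 0.5926.
The active pressure is zero where K_a γ z = 2c√K_a, so z_c = 2c/(γ√K_a) = 2×12/(20.9×0.5926) = 1.938 m.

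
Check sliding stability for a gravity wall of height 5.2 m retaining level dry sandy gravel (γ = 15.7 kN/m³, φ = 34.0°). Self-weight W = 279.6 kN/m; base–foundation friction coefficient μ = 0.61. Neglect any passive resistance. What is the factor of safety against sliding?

2.84

K_a = tan²(45° − 34.0°/2) = 0.2827.
P_a = ½K_aγH² = 0.5×0.2827×15.7×5.2² = 60.01 kN/m, acting at H/3 = 1.733 m above the base.
FS_sliding = μW / P_a = 0.61×279.6 / 60.01 = 2.842.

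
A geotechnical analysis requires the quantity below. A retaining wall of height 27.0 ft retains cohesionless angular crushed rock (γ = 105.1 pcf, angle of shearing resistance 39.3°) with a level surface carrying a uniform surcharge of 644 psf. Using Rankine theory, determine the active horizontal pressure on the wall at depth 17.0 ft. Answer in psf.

546 psf

K_a = (1 − sin φ)/(1 + sin φ) = 0.2245.
σ_v = γz + q = 105.1 × 17.0 + 644 = 2431 psf.
σ_h = K_a σ_v = 0.2245 × 2431 = 545.6 psf.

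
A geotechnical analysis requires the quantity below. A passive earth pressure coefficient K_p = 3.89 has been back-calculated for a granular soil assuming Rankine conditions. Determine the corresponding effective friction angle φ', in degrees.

36.2°

K_p = (1+sin φ)/(1−sin φ) ⇒ sin φ = (K_p − 1)/(K_p + 1) = 0.5910.
φ = arcsin(0.5910) = 36.23°.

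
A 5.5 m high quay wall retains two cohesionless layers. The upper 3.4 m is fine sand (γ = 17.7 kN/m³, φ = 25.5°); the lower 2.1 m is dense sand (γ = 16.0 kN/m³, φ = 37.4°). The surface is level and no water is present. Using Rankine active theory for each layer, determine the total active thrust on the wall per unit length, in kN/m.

K_a1 = tan²(45°−25.5°/2) = 0.3981; K_a2 = tan²(45°−37.4°/2) = 0.2443.
Layer 1: σ at base = K_a1 γ₁ h₁ = 23.96 kPa; P₁ = ½×23.96×3.4 = 40.73.
Layer 2: σ_v at top = γ₁h₁ = 60.18; σ_h top = K_a2×60.18 = 14.70; σ_h base = K_a2×(60.18+16.0×2.1) = 22.91.
P₂ = ½(14.70+22.91)×2.1 = 39.49. Total P_a = 40.73+39.49 = 80.22 kN/m.

80.2 kN/m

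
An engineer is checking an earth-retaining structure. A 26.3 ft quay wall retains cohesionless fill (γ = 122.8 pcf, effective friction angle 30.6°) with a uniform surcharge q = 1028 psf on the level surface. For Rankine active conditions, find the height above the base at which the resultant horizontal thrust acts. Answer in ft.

10.5 ft

K_a = 0.3253.
Triangular part P₁ = ½K_aγH² = 13820 at H/3 = 8.767 ft; rectangular part P₂ = K_a q H = 8796 at H/2 = 13.15 ft.
ȳ = (P₁·8.767 + P₂·13.15)/(P₁+P₂) = 10.47 ft.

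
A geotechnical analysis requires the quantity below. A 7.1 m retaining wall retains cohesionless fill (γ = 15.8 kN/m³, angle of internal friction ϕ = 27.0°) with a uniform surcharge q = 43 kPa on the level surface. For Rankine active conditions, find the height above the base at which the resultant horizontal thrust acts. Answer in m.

K_a = 0.3755.
Triangular part P₁ = ½K_aγH² = 149.5 at H/3 = 2.367 m; rectangular part P₂ = K_a q H = 114.6 at H/2 = 3.550 m.
ȳ = (P₁·2.367 + P₂·3.550)/(P₁+P₂) = 2.880 m.

2.88 m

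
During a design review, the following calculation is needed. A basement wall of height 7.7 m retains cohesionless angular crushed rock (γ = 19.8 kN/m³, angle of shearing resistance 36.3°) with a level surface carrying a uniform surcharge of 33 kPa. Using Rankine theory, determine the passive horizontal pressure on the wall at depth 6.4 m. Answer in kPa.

623 kPa

K_p = (1 + sin φ)/(1 − sin φ) = 3.902.
σ_v = γz + q = 19.8 × 6.4 + 33 = 159.7 kPa.
σ_h = K_p σ_v = 3.902 × 159.7 = 623.2 kPa.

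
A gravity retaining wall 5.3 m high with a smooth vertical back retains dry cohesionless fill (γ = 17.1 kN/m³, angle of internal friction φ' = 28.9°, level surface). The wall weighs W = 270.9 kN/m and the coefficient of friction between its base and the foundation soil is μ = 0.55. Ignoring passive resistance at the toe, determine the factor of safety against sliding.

1.78

K_a = tan²(45° − 28.9°/2) = 0.3484.
P_a = ½K_aγH² = 0.5×0.3484×17.1×5.3² = 83.67 kN/m, acting at H/3 = 1.767 m above the base.
FS_sliding = μW / P_a = 0.55×270.9 / 83.67 = 1.781.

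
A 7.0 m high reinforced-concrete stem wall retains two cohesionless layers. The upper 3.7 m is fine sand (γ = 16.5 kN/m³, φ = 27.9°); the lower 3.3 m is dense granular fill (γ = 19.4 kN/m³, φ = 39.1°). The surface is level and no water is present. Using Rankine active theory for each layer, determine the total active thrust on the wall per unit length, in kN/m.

K_a1 = tan²(45°−27.9°/2) = 0.3625; K_a2 = tan²(45°−39.1°/2) = 0.2265.
Layer 1: σ at base = K_a1 γ₁ h₁ = 22.13 kPa; P₁ = ½×22.13×3.7 = 40.94.
Layer 2: σ_v at top = γ₁h₁ = 61.05; σ_h top = K_a2×61.05 = 13.83; σ_h base = K_a2×(61.05+19.4×3.3) = 28.33.
P₂ = ½(13.83+28.33)×3.3 = 69.55. Total P_a = 40.94+69.55 = 110.5 kN/m.

110 kN/m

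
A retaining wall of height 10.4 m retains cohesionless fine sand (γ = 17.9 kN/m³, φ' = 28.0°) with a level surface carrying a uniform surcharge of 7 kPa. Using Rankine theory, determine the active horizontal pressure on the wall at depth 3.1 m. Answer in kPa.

K_a = (1 − sin φ)/(1 + sin φ) = 0.3610.
σ_v = γz + q = 17.9 × 3.1 + 7 = 62.49 kPa.
σ_h = K_a σ_v = 0.3610 × 62.49 = 22.56 kPa.

22.6 kPa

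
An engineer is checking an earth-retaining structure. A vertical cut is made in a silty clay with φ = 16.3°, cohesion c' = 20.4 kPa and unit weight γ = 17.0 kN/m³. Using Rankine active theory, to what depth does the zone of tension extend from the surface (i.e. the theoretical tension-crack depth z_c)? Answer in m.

3.20 m

K_a = tan²(45° − 16.3°/2) = 0.5617; √K_a = 0.7495.
The active pressure is zero where K_a γ z = 2c√K_a, so z_c = 2c/(γ√K_a) = 2×20.4/(17.0×0.7495) = 3.202 m.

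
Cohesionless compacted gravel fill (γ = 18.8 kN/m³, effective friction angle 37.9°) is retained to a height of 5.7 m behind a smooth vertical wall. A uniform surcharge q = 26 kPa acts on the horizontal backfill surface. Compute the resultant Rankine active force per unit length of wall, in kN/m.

108 kN/m

K_a = tan²(45° − φ/2) = 0.2389.
Soil triangle: ½ K_a γ H² = 0.5×0.2389×18.8×5.7² = 72.97 kN/m.
Surcharge rectangle: K_a q H = 0.2389×26×5.7 = 35.41 kN/m.
Total = 72.97 + 35.41 = 108.4 kN/m.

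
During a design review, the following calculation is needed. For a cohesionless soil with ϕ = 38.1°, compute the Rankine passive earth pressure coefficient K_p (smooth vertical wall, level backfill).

4.22

K_p = (1 + sin φ)/(1 − sin φ) = tan²(45° + 38.1°/2) = 4.222.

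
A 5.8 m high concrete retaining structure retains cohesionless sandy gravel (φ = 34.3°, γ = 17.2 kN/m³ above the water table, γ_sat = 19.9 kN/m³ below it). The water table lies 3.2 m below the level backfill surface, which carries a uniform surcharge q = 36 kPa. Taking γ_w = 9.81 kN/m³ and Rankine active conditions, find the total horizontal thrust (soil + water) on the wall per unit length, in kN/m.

165 kN/m

K_a = tan²(45° − φ/2) = 0.2792.
γ' = 19.9 − 9.81 = 10.09 kN/m³. h₂ = H − d_w = 2.6 m.
σ'_h: at surface K_a·q = 10.05; at WT K_a(q+γd_w) = 25.41; at base K_a(q+γd_w+γ'h₂) = 32.74 kPa.
P₁ = ½(10.05+25.41)×3.2 = 56.74; P₂ = ½(25.41+32.74)×2.6 = 75.60; P_w = ½γ_w h₂² = 33.16.
Total = 56.74+75.60+33.16 = 165.5 kN/m.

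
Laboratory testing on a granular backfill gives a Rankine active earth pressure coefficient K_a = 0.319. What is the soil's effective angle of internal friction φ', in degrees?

31.1°

K_a = tan²(45° − φ/2) ⇒ 45° − φ/2 = arctan(√0.319) = 29.46°.
φ = 2(45° − 29.46°) = 31.08°.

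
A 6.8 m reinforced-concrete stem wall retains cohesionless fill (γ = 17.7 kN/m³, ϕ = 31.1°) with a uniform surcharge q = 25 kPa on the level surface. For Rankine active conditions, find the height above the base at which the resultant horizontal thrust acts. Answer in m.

2.60 m

K_a = 0.3188.
Triangular part P₁ = ½K_aγH² = 130.5 at H/3 = 2.267 m; rectangular part P₂ = K_a q H = 54.20 at H/2 = 3.400 m.
ȳ = (P₁·2.267 + P₂·3.400)/(P₁+P₂) = 2.599 m.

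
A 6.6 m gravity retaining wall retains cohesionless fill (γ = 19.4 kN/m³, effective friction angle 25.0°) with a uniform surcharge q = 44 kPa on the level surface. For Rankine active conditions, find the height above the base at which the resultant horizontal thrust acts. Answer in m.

2.65 m

K_a = 0.4059.
Triangular part P₁ = ½K_aγH² = 171.5 at H/3 = 2.200 m; rectangular part P₂ = K_a q H = 117.9 at H/2 = 3.300 m.
ȳ = (P₁·2.200 + P₂·3.300)/(P₁+P₂) = 2.648 m.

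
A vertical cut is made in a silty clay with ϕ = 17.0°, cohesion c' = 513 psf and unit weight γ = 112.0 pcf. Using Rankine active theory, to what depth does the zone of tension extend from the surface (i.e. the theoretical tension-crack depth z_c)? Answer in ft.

12.4 ft

K_a = tan²(45° − 17.0°/2) = 0.5475; √K_a = 0.7400.
The active pressure is zero where K_a γ z = 2c√K_a, so z_c = 2c/(γ√K_a) = 2×513/(112.0×0.7400) = 12.38 ft.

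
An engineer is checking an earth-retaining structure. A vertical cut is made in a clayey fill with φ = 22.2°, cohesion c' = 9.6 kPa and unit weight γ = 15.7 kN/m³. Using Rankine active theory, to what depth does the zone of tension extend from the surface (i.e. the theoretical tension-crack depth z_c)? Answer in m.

K_a = tan²(45° − 22.2°/2) = 0.4515; √K_a = 0.6720.
The active pressure is zero where K_a γ z = 2c√K_a, so z_c = 2c/(γ√K_a) = 2×9.6/(15.7×0.6720) = 1.820 m.

1.82 m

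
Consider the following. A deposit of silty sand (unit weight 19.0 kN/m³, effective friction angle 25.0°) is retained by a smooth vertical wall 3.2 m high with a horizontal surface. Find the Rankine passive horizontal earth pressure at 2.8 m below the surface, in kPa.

K_p = (1 + sin φ)/(1 − sin φ) = 2.464.
σ_h = K_p γ z = 2.464 × 19.0 × 2.8 = 131.1 kPa.

131 kPa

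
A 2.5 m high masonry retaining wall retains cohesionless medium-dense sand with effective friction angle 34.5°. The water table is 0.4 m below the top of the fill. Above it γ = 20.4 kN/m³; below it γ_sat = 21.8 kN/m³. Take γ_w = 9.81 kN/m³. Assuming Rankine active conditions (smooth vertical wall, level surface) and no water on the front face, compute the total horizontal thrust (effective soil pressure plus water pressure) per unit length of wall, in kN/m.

K_a = tan²(45° − φ/2) = 0.2768.
γ' = 21.8 − 9.81 = 11.99 kN/m³. Depth below WT = 2.1 m.
σ'_h at WT = K_a γ d_w = 2.259 kPa; at base = 2.259 + K_a γ' × 2.1 = 9.229 kPa.
P₁ (0–0.4 m) = ½×2.259×0.4 = 0.4518. P₂ (0.4–2.5 m) = ½(2.259+9.229)×2.1 = 12.06.
P_w = ½ γ_w h₂² = 0.5×9.81×2.1² = 21.63. Total = 0.4518+12.06+21.63 = 34.14 kN/m.

34.1 kN/m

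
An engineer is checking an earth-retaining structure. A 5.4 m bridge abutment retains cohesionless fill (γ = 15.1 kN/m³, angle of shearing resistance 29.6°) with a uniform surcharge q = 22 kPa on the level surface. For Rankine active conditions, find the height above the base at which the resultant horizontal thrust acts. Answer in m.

K_a = 0.3387.
Triangular part P₁ = ½K_aγH² = 74.58 at H/3 = 1.800 m; rectangular part P₂ = K_a q H = 40.24 at H/2 = 2.700 m.
ȳ = (P₁·1.800 + P₂·2.700)/(P₁+P₂) = 2.115 m.

2.12 m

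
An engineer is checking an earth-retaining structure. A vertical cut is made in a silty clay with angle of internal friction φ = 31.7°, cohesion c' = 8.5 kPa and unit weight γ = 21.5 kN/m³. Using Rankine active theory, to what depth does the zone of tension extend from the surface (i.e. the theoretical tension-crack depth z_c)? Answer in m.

1.42 m

K_a = tan²(45° − 31.7°/2) = 0.3111; √K_a = 0.5577.
The active pressure is zero where K_a γ z = 2c√K_a, so z_c = 2c/(γ√K_a) = 2×8.5/(21.5×0.5577) = 1.418 m.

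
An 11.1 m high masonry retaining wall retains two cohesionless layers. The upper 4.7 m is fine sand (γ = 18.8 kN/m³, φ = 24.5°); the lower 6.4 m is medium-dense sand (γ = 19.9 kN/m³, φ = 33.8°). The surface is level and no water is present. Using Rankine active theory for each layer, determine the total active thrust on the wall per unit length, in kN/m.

K_a1 = tan²(45°−24.5°/2) = 0.4137; K_a2 = tan²(45°−33.8°/2) = 0.2851.
Layer 1: σ at base = K_a1 γ₁ h₁ = 36.56 kPa; P₁ = ½×36.56×4.7 = 85.91.
Layer 2: σ_v at top = γ₁h₁ = 88.36; σ_h top = K_a2×88.36 = 25.19; σ_h base = K_a2×(88.36+19.9×6.4) = 61.50.
P₂ = ½(25.19+61.50)×6.4 = 277.4. Total P_a = 85.91+277.4 = 363.3 kN/m.

363 kN/m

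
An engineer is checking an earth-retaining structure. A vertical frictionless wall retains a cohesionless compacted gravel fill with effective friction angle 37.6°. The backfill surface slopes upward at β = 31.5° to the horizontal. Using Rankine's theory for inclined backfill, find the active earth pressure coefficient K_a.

0.393

K_a = cos β · (cos β − √(cos²β − cos²φ)) / (cos β + √(cos²β − cos²φ)).
cos β = 0.8526, cos φ = 0.7923, √(cos²β − cos²φ) = 0.3151.
K_a = 0.8526 × (0.8526 − 0.3151)/(0.8526 + 0.3151) = 0.3925.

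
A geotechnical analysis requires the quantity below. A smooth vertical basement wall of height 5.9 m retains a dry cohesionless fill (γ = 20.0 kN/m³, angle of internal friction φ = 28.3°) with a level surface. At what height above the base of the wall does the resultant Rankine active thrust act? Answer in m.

K_a = 0.3568.
The pressure distribution is triangular, so the resultant acts at H/3 above the base = 5.9/3 = 1.967 m.

1.97 m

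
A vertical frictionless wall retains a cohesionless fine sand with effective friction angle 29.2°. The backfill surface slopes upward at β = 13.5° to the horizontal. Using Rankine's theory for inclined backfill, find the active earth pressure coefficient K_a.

K_a = cos β · (cos β − √(cos²β − cos²φ)) / (cos β + √(cos²β − cos²φ)).
cos β = 0.9724, cos φ = 0.8729, √(cos²β − cos²φ) = 0.4284.
K_a = 0.9724 × (0.9724 − 0.4284)/(0.9724 + 0.4284) = 0.3776.

0.378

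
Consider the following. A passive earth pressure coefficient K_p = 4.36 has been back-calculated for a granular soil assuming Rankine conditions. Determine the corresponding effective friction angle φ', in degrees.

K_p = (1+sin φ)/(1−sin φ) ⇒ sin φ = (K_p − 1)/(K_p + 1) = 0.6269.
φ = arcsin(0.6269) = 38.82°.

38.8°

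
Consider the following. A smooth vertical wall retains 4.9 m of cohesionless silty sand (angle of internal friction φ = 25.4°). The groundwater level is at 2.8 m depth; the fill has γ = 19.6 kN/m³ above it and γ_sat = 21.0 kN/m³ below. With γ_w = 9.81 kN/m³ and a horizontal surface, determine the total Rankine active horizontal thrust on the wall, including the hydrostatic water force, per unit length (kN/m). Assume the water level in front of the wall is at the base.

K_a = tan²(45° − φ/2) = 0.3996.
γ' = 21.0 − 9.81 = 11.19 kN/m³. Depth below WT = 2.1 m.
σ'_h at WT = K_a γ d_w = 21.93 kPa; at base = 21.93 + K_a γ' × 2.1 = 31.32 kPa.
P₁ (0–2.8 m) = ½×21.93×2.8 = 30.71. P₂ (2.8–4.9 m) = ½(21.93+31.32)×2.1 = 55.92.
P_w = ½ γ_w h₂² = 0.5×9.81×2.1² = 21.63. Total = 30.71+55.92+21.63 = 108.3 kN/m.

108 kN/m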